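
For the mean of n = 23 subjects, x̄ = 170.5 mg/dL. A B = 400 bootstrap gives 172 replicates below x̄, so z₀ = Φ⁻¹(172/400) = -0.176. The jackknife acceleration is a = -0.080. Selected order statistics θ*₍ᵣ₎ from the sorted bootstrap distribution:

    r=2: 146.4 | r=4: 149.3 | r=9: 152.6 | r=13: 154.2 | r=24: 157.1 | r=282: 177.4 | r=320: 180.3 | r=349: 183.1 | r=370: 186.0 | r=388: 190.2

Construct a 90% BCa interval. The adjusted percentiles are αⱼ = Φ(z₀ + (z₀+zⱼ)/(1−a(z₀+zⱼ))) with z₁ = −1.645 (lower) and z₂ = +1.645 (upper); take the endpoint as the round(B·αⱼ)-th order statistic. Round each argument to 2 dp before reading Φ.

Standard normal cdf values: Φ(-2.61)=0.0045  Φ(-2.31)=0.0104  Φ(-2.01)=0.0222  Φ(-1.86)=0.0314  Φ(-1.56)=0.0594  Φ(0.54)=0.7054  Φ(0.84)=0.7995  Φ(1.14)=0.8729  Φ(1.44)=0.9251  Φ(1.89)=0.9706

Lower: z₀ + z₁ = -0.176 + (-1.645) = -1.821; 1 − a(z₀+z₁) = 1 − (-0.080)(-1.821) = 0.8543; argument = -0.176 + (-1.821)/0.8543 = -2.3075 → -2.31.
α₁ = Φ(-2.31) = 0.0104; rank = round(400 × 0.0104) = 4; θ*₍4₎ = 149.3.
Upper: z₀ + z₂ = 1.469; 1 − a(z₀+z₂) = 1.1175; argument = 1.1385 → 1.14; α₂ = 0.8729; rank = 349; θ*₍349₎ = 183.1.

(149.3, 183.1)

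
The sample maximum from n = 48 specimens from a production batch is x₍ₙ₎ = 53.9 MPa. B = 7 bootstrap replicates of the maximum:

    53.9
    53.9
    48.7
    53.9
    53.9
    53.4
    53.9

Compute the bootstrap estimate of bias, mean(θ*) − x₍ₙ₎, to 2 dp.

mean(θ*) = (53.9 + 53.9 + 48.7 + 53.9 + 53.9 + 53.4 + 53.9) / 7 = 53.086
bias = 53.086 − 53.9

bias = −0.81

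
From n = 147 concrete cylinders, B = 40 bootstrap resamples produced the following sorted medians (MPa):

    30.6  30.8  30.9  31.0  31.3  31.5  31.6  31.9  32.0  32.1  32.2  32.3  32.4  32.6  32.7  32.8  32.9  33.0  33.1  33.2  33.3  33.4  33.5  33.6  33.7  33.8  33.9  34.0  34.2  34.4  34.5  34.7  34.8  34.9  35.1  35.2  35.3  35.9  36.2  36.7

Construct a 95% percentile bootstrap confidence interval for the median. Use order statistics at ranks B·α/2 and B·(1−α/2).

α = 0.05; lower rank = 40 × 0.025 = 1; upper rank = 40 × 0.975 = 39.
The 1st smallest replicate is 30.6; the 39th is 36.2.

(30.6, 36.2)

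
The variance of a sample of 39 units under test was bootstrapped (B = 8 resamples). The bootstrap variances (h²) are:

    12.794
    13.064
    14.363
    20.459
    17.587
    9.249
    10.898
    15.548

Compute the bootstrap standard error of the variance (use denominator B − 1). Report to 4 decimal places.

Bootstrap SE is the standard deviation of the 8 replicate variances.
Mean of replicates: (12.794 + 13.064 + 14.363 + 20.459 + 17.587 + 9.249 + 10.898 + 15.548) / 8 = 113.96200 / 8 = 14.24525
Sum of squared deviations: (−1.45125)² + (−1.18125)² + (+0.11775)² + (+6.21375)² + (+3.34175)² + (−4.99625)² + (−3.34725)² + (+1.30275)² = 91.15708
Variance = 91.15708 / 7 = 13.02244
SE* = √13.02244

SE* = 3.6087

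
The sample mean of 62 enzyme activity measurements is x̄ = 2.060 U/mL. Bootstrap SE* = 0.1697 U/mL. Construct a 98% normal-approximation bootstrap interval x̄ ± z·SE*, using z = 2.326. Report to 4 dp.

Margin = 2.326 × 0.1697 = 0.39472
Interval: 2.060 ± 0.39472

(1.6653, 2.4547)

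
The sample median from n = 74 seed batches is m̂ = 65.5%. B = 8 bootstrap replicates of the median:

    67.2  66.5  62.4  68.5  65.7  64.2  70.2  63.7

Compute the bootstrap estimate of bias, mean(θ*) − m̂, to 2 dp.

mean(θ*) = (67.2 + 66.5 + 62.4 + 68.5 + 65.7 + 64.2 + 70.2 + 63.7) / 8 = 66.050
bias = 66.050 − 65.5

bias = +0.55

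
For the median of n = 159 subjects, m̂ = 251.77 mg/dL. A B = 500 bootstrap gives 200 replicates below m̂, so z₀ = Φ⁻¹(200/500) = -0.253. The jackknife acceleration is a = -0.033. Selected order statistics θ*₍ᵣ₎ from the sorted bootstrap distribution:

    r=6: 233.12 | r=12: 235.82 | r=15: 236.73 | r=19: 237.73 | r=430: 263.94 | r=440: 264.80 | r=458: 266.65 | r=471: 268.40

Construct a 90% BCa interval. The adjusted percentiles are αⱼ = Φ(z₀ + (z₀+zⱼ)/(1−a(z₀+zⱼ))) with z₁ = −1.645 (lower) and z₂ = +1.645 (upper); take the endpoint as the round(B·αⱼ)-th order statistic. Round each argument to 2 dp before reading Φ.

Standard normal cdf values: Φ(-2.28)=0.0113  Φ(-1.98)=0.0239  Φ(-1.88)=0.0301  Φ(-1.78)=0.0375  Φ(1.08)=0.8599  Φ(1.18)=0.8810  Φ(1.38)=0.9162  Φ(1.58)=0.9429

Lower: z₀ + z₁ = -0.253 + (-1.645) = -1.898; 1 − a(z₀+z₁) = 1 − (-0.033)(-1.898) = 0.9374; argument = -0.253 + (-1.898)/0.9374 = -2.2778 → -2.28.
α₁ = Φ(-2.28) = 0.0113; rank = round(500 × 0.0113) = 6; θ*₍6₎ = 233.12.
Upper: z₀ + z₂ = 1.392; 1 − a(z₀+z₂) = 1.0459; argument = 1.0779 → 1.08; α₂ = 0.8599; rank = 430; θ*₍430₎ = 263.94.

(233.12, 263.94)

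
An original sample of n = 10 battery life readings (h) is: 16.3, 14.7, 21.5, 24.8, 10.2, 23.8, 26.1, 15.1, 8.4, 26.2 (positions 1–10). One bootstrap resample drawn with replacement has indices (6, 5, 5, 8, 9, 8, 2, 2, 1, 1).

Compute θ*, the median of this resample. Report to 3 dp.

Resample values: 23.8, 10.2, 10.2, 15.1, 8.4, 15.1, 14.7, 14.7, 16.3, 16.3.
Sorted: 8.4, 10.2, 10.2, 14.7, 14.7, 15.1, 15.1, 16.3, 16.3, 23.8
Median = average of the two middle values = 14.900

θ* = 14.900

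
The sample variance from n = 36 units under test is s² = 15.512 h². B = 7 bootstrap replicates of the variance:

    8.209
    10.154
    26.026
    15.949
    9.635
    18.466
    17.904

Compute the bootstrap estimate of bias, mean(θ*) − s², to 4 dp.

mean(θ*) = (8.209 + 10.154 + 26.026 + 15.949 + 9.635 + 18.466 + 17.904) / 7 = 15.19186
bias = 15.19186 − 15.512

bias = −0.3201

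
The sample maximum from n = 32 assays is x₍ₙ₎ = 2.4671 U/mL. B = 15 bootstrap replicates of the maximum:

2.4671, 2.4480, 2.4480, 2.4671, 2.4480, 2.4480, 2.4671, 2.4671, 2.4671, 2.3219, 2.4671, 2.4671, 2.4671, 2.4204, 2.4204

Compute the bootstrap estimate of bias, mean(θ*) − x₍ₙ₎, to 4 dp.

bias = −0.0210

mean(θ*) = (2.4671 + 2.4480 + 2.4480 + 2.4671 + 2.4480 + 2.4480 + 2.4671 + 2.4671 + 2.4671 + 2.3219 + 2.4671 + 2.4671 + 2.4671 + 2.4204 + 2.4204) / 15 = 2.44610
bias = 2.44610 − 2.4671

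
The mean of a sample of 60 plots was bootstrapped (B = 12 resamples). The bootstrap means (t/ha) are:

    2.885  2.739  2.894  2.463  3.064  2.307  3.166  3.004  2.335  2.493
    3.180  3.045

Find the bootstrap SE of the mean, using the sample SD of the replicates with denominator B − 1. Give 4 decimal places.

SE* = 0.3214

Bootstrap SE is the standard deviation of the 12 replicate means.
Mean of replicates: (2.885 + 2.739 + 2.894 + 2.463 + 3.064 + 2.307 + 3.166 + 3.004 + 2.335 + 2.493 + 3.180 + 3.045) / 12 = 33.57500 / 12 = 2.79792
Sum of squared deviations: (+0.08708)² + (−0.05892)² + (+0.09608)² + (−0.33492)² + (+0.26608)² + (−0.49092)² + (+0.36808)² + (+0.20608)² + (−0.46292)² + (−0.30492)² + (+0.38208)² + (+0.24708)² = 1.13651
Variance = 1.13651 / 11 = 0.10332
SE* = √0.10332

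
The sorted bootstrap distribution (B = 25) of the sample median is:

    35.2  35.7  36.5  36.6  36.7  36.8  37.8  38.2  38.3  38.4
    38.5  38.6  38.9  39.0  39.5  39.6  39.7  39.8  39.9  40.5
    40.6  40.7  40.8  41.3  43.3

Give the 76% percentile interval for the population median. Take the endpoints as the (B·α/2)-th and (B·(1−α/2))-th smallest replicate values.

(36.5, 40.7)

α = 0.24; lower rank = 25 × 0.120 = 3; upper rank = 25 × 0.880 = 22.
The 3rd smallest replicate is 36.5; the 22nd is 40.7.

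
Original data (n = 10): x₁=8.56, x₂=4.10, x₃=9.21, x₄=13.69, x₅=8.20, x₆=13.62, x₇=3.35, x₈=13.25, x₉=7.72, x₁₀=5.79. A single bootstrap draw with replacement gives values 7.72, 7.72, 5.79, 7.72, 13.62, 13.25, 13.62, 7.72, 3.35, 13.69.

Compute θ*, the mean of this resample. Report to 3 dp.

Mean = (7.72 + 7.72 + 5.79 + 7.72 + 13.62 + 13.25 + 13.62 + 7.72 + 3.35 + 13.69) / 10 = 94.200 / 10 = 9.420

θ* = 9.420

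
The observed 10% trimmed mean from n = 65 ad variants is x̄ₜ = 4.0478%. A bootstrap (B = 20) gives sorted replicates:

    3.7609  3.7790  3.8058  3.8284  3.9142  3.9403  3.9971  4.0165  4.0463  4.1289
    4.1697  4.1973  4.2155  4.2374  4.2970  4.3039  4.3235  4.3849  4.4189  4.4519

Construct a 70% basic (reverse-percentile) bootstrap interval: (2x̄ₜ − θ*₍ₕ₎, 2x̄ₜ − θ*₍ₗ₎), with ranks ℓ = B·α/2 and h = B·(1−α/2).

(3.7721, 4.2898)

Percentile endpoints at ranks 3 and 17: θ*₍3₎ = 3.8058, θ*₍17₎ = 4.3235.
Basic interval reflects these around x̄ₜ:
  lower = 2 × 4.0478 − 4.3235 = 3.7721
  upper = 2 × 4.0478 − 3.8058 = 4.2898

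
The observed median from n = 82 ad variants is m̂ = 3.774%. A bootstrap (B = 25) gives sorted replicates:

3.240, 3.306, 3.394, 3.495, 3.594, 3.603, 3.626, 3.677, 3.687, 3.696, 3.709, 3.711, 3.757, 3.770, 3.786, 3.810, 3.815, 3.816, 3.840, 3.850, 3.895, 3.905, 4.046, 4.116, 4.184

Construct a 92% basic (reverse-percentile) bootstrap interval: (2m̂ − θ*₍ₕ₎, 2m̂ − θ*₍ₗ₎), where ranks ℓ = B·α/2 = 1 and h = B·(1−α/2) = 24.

Percentile endpoints at ranks 1 and 24: θ*₍1₎ = 3.240, θ*₍24₎ = 4.116.
Basic interval reflects these around m̂:
  lower = 2 × 3.774 − 4.116 = 3.432
  upper = 2 × 3.774 − 3.240 = 4.308

(3.432, 4.308)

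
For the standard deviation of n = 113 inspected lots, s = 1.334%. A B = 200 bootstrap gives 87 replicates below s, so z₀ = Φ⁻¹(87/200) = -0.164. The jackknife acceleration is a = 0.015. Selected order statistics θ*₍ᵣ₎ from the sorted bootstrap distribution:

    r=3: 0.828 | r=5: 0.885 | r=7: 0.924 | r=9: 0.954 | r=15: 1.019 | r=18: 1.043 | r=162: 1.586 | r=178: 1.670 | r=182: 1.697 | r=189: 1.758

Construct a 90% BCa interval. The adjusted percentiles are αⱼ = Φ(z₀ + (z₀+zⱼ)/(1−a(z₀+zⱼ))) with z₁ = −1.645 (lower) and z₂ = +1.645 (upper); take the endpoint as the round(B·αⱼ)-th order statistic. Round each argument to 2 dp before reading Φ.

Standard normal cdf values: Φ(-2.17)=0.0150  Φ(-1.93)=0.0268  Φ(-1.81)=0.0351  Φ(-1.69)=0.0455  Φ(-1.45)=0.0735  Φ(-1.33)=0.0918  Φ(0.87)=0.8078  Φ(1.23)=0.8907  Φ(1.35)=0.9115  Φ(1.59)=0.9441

Lower: z₀ + z₁ = -0.164 + (-1.645) = -1.809; 1 − a(z₀+z₁) = 1 − (0.015)(-1.809) = 1.0271; argument = -0.164 + (-1.809)/1.0271 = -1.9252 → -1.93.
α₁ = Φ(-1.93) = 0.0268; rank = round(200 × 0.0268) = 5; θ*₍5₎ = 0.885.
Upper: z₀ + z₂ = 1.481; 1 − a(z₀+z₂) = 0.9778; argument = 1.3506 → 1.35; α₂ = 0.9115; rank = 182; θ*₍182₎ = 1.697.

(0.885, 1.697)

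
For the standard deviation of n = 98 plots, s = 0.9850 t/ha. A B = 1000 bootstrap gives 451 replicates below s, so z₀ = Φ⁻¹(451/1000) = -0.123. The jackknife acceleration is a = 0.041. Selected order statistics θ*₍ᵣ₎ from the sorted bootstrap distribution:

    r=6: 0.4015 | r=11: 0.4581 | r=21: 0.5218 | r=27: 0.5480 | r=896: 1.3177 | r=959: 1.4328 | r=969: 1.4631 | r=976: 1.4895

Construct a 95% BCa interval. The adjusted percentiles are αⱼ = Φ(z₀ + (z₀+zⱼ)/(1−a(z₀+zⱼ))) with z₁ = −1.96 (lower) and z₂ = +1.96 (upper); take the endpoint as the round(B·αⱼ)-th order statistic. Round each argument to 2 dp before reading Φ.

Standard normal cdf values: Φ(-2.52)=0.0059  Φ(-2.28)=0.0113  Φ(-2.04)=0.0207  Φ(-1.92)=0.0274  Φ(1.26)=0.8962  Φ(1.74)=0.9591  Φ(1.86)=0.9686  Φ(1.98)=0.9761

(0.5218, 1.4631)

Lower: z₀ + z₁ = -0.123 + (-1.960) = -2.083; 1 − a(z₀+z₁) = 1 − (0.041)(-2.083) = 1.0854; argument = -0.123 + (-2.083)/1.0854 = -2.0421 → -2.04.
α₁ = Φ(-2.04) = 0.0207; rank = round(1000 × 0.0207) = 21; θ*₍21₎ = 0.5218.
Upper: z₀ + z₂ = 1.837; 1 − a(z₀+z₂) = 0.9247; argument = 1.8636 → 1.86; α₂ = 0.9686; rank = 969; θ*₍969₎ = 1.4631.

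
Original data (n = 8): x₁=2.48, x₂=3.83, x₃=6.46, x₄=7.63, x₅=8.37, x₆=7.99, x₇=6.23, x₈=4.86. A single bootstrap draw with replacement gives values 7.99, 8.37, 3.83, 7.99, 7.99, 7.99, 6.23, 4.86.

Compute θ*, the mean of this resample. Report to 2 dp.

Mean = (7.99 + 8.37 + 3.83 + 7.99 + 7.99 + 7.99 + 6.23 + 4.86) / 8 = 55.250 / 8 = 6.91

θ* = 6.91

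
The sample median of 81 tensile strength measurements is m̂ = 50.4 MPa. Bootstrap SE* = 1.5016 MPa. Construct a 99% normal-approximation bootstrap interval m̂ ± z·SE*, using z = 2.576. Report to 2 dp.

Margin = 2.576 × 1.5016 = 3.868
Interval: 50.4 ± 3.868

(46.53, 54.27)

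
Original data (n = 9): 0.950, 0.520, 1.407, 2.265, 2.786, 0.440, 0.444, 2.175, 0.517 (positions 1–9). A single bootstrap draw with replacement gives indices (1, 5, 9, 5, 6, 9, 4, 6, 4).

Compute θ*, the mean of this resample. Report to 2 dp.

θ* = 1.44

Resample values: 0.950, 2.786, 0.517, 2.786, 0.440, 0.517, 2.265, 0.440, 2.265.
Mean = (0.950 + 2.786 + 0.517 + 2.786 + 0.440 + 0.517 + 2.265 + 0.440 + 2.265) / 9 = 12.9660 / 9 = 1.44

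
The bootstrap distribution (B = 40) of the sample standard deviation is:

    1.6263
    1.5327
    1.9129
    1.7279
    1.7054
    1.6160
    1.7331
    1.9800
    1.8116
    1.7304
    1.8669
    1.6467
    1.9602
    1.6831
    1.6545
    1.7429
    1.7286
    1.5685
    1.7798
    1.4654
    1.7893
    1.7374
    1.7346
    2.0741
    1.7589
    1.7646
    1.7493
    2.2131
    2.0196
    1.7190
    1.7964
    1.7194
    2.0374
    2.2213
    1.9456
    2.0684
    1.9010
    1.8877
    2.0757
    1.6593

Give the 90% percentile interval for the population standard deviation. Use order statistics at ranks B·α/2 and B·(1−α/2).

Sorted replicates: 1.4654, 1.5327, 1.5685, 1.6160, 1.6263, 1.6467, 1.6545, 1.6593, 1.6831, 1.7054, 1.7190, 1.7194, 1.7279, 1.7286, 1.7304, 1.7331, 1.7346, 1.7374, 1.7429, 1.7493, 1.7589, 1.7646, 1.7798, 1.7893, 1.7964, 1.8116, 1.8669, 1.8877, 1.9010, 1.9129, 1.9456, 1.9602, 1.9800, 2.0196, 2.0374, 2.0684, 2.0741, 2.0757, 2.2131, 2.2213
α = 0.10; lower rank = 40 × 0.050 = 2; upper rank = 40 × 0.950 = 38.
The 2nd smallest replicate is 1.5327; the 38th is 2.0757.

(1.5327, 2.0757)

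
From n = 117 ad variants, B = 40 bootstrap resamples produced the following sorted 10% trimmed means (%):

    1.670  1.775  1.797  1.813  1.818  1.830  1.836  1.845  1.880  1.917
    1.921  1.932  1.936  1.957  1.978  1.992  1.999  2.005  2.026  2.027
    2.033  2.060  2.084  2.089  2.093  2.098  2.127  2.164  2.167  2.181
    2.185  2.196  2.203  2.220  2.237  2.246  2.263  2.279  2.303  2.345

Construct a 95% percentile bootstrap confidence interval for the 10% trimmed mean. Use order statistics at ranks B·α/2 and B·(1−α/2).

(1.670, 2.303)

α = 0.05; lower rank = 40 × 0.025 = 1; upper rank = 40 × 0.975 = 39.
The 1st smallest replicate is 1.670; the 39th is 2.303.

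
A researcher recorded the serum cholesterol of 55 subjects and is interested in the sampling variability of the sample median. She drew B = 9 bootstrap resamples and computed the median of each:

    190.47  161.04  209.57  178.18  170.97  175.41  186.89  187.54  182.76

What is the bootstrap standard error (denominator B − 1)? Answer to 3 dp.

Bootstrap SE is the standard deviation of the 9 replicate medians.
Mean of replicates: (190.47 + 161.04 + 209.57 + 178.18 + 170.97 + 175.41 + 186.89 + 187.54 + 182.76) / 9 = 1642.8300 / 9 = 182.5367
Sum of squared deviations: (+7.9333)² + (−21.4967)² + (+27.0333)² + (−4.3567)² + (−11.5667)² + (−7.1267)² + (+4.3533)² + (+5.0033)² + (+0.2233)² = 1503.4380
Variance = 1503.4380 / 8 = 187.9297
SE* = √187.9297

SE* = 13.709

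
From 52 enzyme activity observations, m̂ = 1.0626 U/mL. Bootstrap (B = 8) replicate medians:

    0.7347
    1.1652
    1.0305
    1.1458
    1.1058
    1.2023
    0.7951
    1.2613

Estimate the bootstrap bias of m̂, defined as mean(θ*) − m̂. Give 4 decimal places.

mean(θ*) = (0.7347 + 1.1652 + 1.0305 + 1.1458 + 1.1058 + 1.2023 + 0.7951 + 1.2613) / 8 = 1.05509
bias = 1.05509 − 1.0626

bias = −0.0075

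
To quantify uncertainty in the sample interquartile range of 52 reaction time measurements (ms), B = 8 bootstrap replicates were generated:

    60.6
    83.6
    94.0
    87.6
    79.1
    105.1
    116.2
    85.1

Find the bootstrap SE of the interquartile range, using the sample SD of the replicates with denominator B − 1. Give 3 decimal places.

SE* = 16.797

Bootstrap SE is the standard deviation of the 8 replicate interquartile ranges.
Mean of replicates: (60.6 + 83.6 + 94.0 + 87.6 + 79.1 + 105.1 + 116.2 + 85.1) / 8 = 711.3000 / 8 = 88.9125
Sum of squared deviations: (−28.3125)² + (−5.3125)² + (+5.0875)² + (−1.3125)² + (−9.8125)² + (+16.1875)² + (+27.2875)² + (−3.8125)² = 1974.8888
Variance = 1974.8888 / 7 = 282.1270
SE* = √282.1270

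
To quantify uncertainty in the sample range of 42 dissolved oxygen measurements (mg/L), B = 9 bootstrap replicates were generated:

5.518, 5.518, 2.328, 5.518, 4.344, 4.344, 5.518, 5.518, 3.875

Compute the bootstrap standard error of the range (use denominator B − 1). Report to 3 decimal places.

SE* = 1.113

Bootstrap SE is the standard deviation of the 9 replicate ranges.
Mean of replicates: (5.518 + 5.518 + 2.328 + 5.518 + 4.344 + 4.344 + 5.518 + 5.518 + 3.875) / 9 = 42.4810 / 9 = 4.7201
Sum of squared deviations: (+0.7979)² + (+0.7979)² + (−2.3921)² + (+0.7979)² + (−0.3761)² + (−0.3761)² + (+0.7979)² + (+0.7979)² + (−0.8451)² = 9.9025
Variance = 9.9025 / 8 = 1.2378
SE* = √1.2378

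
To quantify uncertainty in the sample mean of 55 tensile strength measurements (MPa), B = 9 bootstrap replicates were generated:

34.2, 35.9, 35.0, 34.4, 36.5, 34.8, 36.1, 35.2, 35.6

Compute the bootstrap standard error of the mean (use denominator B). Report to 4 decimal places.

Bootstrap SE is the standard deviation of the 9 replicate means.
Mean of replicates: (34.2 + 35.9 + 35.0 + 34.4 + 36.5 + 34.8 + 36.1 + 35.2 + 35.6) / 9 = 317.70000 / 9 = 35.30000
Sum of squared deviations: (−1.10000)² + (+0.60000)² + (−0.30000)² + (−0.90000)² + (+1.20000)² + (−0.50000)² + (+0.80000)² + (−0.10000)² + (+0.30000)² = 4.90000
Variance = 4.90000 / 9 = 0.54444
SE* = √0.54444

SE* = 0.7379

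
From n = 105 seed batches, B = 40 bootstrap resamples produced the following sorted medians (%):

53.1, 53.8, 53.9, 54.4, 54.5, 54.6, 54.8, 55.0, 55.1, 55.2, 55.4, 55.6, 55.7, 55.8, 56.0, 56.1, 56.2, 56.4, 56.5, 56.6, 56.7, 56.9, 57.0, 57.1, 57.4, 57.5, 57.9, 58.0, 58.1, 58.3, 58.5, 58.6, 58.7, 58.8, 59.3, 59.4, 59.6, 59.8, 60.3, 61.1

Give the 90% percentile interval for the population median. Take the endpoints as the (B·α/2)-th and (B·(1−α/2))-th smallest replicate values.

(53.8, 59.8)

α = 0.10; lower rank = 40 × 0.050 = 2; upper rank = 40 × 0.950 = 38.
The 2nd smallest replicate is 53.8; the 38th is 59.8.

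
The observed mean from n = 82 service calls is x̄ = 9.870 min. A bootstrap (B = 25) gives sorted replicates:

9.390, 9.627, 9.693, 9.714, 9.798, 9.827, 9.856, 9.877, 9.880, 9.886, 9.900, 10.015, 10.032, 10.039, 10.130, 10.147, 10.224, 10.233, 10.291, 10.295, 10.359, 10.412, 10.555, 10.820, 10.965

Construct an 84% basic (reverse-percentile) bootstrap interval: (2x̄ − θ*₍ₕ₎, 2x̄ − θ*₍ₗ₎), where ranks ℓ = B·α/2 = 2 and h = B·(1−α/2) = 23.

(9.185, 10.113)

Percentile endpoints at ranks 2 and 23: θ*₍2₎ = 9.627, θ*₍23₎ = 10.555.
Basic interval reflects these around x̄:
  lower = 2 × 9.870 − 10.555 = 9.185
  upper = 2 × 9.870 − 9.627 = 10.113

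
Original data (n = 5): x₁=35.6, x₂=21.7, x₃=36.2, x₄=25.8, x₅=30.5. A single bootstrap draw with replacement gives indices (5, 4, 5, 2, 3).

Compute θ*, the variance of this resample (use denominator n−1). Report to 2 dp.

Resample values: 30.5, 25.8, 30.5, 21.7, 36.2.
Mean = 28.9400; sum of squared deviations = 119.8520
s² = 119.8520 / 4 = 29.9630

θ* = 29.96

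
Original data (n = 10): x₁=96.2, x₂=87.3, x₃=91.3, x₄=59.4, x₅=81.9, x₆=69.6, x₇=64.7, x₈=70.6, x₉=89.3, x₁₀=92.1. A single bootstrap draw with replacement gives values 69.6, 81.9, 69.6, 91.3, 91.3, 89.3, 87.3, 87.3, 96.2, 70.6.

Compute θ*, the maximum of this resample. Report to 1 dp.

θ* = 96.2

Maximum = 96.2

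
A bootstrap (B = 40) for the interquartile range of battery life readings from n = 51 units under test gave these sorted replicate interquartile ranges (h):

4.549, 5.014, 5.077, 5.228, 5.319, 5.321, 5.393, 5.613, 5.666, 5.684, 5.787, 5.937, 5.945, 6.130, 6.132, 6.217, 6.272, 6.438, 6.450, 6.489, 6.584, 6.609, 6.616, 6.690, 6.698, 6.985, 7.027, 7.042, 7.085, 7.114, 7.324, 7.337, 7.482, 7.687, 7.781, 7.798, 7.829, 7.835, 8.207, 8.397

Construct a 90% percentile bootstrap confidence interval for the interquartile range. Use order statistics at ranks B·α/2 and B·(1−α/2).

α = 0.10; lower rank = 40 × 0.050 = 2; upper rank = 40 × 0.950 = 38.
The 2nd smallest replicate is 5.014; the 38th is 7.835.

(5.014, 7.835)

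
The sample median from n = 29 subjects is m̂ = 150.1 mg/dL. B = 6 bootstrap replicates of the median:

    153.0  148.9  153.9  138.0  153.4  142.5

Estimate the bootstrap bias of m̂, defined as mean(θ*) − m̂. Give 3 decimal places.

mean(θ*) = (153.0 + 148.9 + 153.9 + 138.0 + 153.4 + 142.5) / 6 = 148.2833
bias = 148.2833 − 150.1

bias = −1.817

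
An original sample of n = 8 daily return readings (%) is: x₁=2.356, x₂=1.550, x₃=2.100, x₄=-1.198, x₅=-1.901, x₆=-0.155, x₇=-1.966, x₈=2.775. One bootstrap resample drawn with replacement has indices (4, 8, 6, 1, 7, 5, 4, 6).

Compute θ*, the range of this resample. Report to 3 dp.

Resample values: -1.198, 2.775, -0.155, 2.356, -1.966, -1.901, -1.198, -0.155.
Range = 2.775 − -1.966 = 4.741

θ* = 4.741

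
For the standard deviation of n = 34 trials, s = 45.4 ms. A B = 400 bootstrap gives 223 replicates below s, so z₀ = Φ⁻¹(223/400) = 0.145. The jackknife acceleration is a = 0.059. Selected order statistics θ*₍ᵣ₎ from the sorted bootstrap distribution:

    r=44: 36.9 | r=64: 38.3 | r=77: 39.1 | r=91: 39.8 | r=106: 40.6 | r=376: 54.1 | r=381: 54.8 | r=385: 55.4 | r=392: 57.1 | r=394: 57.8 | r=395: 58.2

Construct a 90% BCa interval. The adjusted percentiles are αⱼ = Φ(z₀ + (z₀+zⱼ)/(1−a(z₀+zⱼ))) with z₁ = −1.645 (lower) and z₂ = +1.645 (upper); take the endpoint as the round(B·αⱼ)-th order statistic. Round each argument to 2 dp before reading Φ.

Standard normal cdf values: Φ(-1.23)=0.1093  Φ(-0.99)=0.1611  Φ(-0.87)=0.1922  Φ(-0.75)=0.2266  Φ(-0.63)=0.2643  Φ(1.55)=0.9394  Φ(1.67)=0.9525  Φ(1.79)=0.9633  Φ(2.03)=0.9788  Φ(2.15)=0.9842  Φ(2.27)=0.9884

(36.9, 57.8)

Lower: z₀ + z₁ = 0.145 + (-1.645) = -1.500; 1 − a(z₀+z₁) = 1 − (0.059)(-1.500) = 1.0885; argument = 0.145 + (-1.500)/1.0885 = -1.2330 → -1.23.
α₁ = Φ(-1.23) = 0.1093; rank = round(400 × 0.1093) = 44; θ*₍44₎ = 36.9.
Upper: z₀ + z₂ = 1.790; 1 − a(z₀+z₂) = 0.8944; argument = 2.1464 → 2.15; α₂ = 0.9842; rank = 394; θ*₍394₎ = 57.8.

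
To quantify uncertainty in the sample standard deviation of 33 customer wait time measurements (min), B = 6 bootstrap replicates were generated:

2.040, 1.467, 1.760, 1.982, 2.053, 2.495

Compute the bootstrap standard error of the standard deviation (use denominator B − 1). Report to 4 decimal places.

SE* = 0.3419

Bootstrap SE is the standard deviation of the 6 replicate standard deviations.
Mean of replicates: (2.040 + 1.467 + 1.760 + 1.982 + 2.053 + 2.495) / 6 = 11.79700 / 6 = 1.96617
Sum of squared deviations: (+0.07383)² + (−0.49917)² + (−0.20617)² + (+0.01583)² + (+0.08683)² + (+0.52883)² = 0.58458
Variance = 0.58458 / 5 = 0.11692
SE* = √0.11692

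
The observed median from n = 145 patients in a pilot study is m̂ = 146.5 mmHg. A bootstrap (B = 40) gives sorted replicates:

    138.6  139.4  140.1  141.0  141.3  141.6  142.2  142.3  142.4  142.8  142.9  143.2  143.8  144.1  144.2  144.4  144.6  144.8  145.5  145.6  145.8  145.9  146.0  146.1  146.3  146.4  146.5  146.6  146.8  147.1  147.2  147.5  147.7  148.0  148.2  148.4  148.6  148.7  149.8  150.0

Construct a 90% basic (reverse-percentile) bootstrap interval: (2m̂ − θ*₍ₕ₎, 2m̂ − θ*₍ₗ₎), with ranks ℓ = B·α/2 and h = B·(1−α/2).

Percentile endpoints at ranks 2 and 38: θ*₍2₎ = 139.4, θ*₍38₎ = 148.7.
Basic interval reflects these around m̂:
  lower = 2 × 146.5 − 148.7 = 144.3
  upper = 2 × 146.5 − 139.4 = 153.6

(144.3, 153.6)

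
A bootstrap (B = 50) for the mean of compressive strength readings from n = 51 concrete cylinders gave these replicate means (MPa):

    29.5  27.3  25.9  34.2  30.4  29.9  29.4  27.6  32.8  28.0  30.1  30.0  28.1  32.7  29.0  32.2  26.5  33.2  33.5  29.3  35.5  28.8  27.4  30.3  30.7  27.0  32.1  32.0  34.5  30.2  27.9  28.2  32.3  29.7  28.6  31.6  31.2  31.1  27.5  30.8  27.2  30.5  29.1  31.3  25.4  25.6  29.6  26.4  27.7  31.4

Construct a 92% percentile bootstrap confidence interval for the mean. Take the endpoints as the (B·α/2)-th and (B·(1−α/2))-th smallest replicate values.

Sorted replicates: 25.4, 25.6, 25.9, 26.4, 26.5, 27.0, 27.2, 27.3, 27.4, 27.5, 27.6, 27.7, 27.9, 28.0, 28.1, 28.2, 28.6, 28.8, 29.0, 29.1, 29.3, 29.4, 29.5, 29.6, 29.7, 29.9, 30.0, 30.1, 30.2, 30.3, 30.4, 30.5, 30.7, 30.8, 31.1, 31.2, 31.3, 31.4, 31.6, 32.0, 32.1, 32.2, 32.3, 32.7, 32.8, 33.2, 33.5, 34.2, 34.5, 35.5
α = 0.08; lower rank = 50 × 0.040 = 2; upper rank = 50 × 0.960 = 48.
The 2nd smallest replicate is 25.6; the 48th is 34.2.

(25.6, 34.2)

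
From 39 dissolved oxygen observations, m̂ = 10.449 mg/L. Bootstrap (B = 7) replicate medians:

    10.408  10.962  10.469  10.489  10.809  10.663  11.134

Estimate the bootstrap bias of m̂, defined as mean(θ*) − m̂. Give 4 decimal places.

bias = +0.2559

mean(θ*) = (10.408 + 10.962 + 10.469 + 10.489 + 10.809 + 10.663 + 11.134) / 7 = 10.70486
bias = 10.70486 − 10.449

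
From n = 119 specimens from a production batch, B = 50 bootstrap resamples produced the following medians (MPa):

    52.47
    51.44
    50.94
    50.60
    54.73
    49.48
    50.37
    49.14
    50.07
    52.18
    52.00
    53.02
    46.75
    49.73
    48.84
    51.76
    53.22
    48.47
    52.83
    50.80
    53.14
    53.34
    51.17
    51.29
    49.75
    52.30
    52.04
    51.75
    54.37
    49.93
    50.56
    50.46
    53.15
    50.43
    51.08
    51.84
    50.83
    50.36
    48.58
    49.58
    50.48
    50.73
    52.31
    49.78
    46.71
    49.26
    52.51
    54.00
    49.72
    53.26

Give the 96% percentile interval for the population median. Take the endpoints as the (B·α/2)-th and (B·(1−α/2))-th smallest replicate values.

Sorted replicates: 46.71, 46.75, 48.47, 48.58, 48.84, 49.14, 49.26, 49.48, 49.58, 49.72, 49.73, 49.75, 49.78, 49.93, 50.07, 50.36, 50.37, 50.43, 50.46, 50.48, 50.56, 50.60, 50.73, 50.80, 50.83, 50.94, 51.08, 51.17, 51.29, 51.44, 51.75, 51.76, 51.84, 52.00, 52.04, 52.18, 52.30, 52.31, 52.47, 52.51, 52.83, 53.02, 53.14, 53.15, 53.22, 53.26, 53.34, 54.00, 54.37, 54.73
α = 0.04; lower rank = 50 × 0.020 = 1; upper rank = 50 × 0.980 = 49.
The 1st smallest replicate is 46.71; the 49th is 54.37.

(46.71, 54.37)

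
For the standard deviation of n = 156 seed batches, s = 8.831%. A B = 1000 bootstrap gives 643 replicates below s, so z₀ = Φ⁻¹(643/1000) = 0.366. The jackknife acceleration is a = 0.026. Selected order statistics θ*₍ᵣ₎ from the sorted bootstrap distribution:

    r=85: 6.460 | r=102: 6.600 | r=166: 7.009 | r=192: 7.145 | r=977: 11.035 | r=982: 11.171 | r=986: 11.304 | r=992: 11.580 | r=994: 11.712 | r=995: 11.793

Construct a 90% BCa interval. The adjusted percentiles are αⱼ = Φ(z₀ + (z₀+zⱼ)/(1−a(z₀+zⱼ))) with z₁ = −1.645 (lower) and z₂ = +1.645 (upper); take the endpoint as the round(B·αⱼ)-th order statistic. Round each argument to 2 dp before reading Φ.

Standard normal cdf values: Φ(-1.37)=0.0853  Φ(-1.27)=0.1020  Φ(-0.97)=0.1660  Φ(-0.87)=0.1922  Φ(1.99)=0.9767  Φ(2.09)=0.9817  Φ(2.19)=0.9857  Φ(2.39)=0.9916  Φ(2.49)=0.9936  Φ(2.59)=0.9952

Lower: z₀ + z₁ = 0.366 + (-1.645) = -1.279; 1 − a(z₀+z₁) = 1 − (0.026)(-1.279) = 1.0333; argument = 0.366 + (-1.279)/1.0333 = -0.8718 → -0.87.
α₁ = Φ(-0.87) = 0.1922; rank = round(1000 × 0.1922) = 192; θ*₍192₎ = 7.145.
Upper: z₀ + z₂ = 2.011; 1 − a(z₀+z₂) = 0.9477; argument = 2.4879 → 2.49; α₂ = 0.9936; rank = 994; θ*₍994₎ = 11.712.

(7.145, 11.712)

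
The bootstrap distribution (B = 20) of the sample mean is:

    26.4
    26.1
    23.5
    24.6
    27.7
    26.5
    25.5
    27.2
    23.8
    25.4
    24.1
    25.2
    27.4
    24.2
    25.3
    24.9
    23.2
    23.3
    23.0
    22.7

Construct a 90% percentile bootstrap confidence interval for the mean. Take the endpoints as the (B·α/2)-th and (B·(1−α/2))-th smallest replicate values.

Sorted replicates: 22.7, 23.0, 23.2, 23.3, 23.5, 23.8, 24.1, 24.2, 24.6, 24.9, 25.2, 25.3, 25.4, 25.5, 26.1, 26.4, 26.5, 27.2, 27.4, 27.7
α = 0.10; lower rank = 20 × 0.050 = 1; upper rank = 20 × 0.950 = 19.
The 1st smallest replicate is 22.7; the 19th is 27.4.

(22.7, 27.4)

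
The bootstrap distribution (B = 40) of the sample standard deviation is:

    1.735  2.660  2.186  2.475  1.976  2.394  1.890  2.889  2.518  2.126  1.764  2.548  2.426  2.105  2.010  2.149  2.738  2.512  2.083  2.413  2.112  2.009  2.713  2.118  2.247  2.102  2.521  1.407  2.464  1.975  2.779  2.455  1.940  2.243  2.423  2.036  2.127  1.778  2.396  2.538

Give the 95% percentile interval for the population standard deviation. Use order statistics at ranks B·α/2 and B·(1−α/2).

Sorted replicates: 1.407, 1.735, 1.764, 1.778, 1.890, 1.940, 1.975, 1.976, 2.009, 2.010, 2.036, 2.083, 2.102, 2.105, 2.112, 2.118, 2.126, 2.127, 2.149, 2.186, 2.243, 2.247, 2.394, 2.396, 2.413, 2.423, 2.426, 2.455, 2.464, 2.475, 2.512, 2.518, 2.521, 2.538, 2.548, 2.660, 2.713, 2.738, 2.779, 2.889
α = 0.05; lower rank = 40 × 0.025 = 1; upper rank = 40 × 0.975 = 39.
The 1st smallest replicate is 1.407; the 39th is 2.779.

(1.407, 2.779)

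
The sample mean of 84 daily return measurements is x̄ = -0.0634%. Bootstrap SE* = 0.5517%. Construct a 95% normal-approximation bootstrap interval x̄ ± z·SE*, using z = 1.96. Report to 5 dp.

(-1.14473, 1.01793)

Margin = 1.96 × 0.5517 = 1.081332
Interval: -0.0634 ± 1.081332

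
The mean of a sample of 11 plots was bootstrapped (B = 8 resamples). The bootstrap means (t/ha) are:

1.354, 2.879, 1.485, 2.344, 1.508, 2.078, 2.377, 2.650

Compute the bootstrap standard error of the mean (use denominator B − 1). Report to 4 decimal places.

Bootstrap SE is the standard deviation of the 8 replicate means.
Mean of replicates: (1.354 + 2.879 + 1.485 + 2.344 + 1.508 + 2.078 + 2.377 + 2.650) / 8 = 16.67500 / 8 = 2.08438
Sum of squared deviations: (−0.73037)² + (+0.79462)² + (−0.59937)² + (+0.25962)² + (−0.57638)² + (−0.00638)² + (+0.29262)² + (+0.56562)² = 2.32934
Variance = 2.32934 / 7 = 0.33276
SE* = √0.33276

SE* = 0.5769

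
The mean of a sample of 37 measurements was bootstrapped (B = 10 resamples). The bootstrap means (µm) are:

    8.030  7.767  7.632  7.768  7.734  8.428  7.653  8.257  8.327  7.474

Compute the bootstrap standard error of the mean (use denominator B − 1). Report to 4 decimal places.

SE* = 0.3303

Bootstrap SE is the standard deviation of the 10 replicate means.
Mean of replicates: (8.030 + 7.767 + 7.632 + 7.768 + 7.734 + 8.428 + 7.653 + 8.257 + 8.327 + 7.474) / 10 = 79.07000 / 10 = 7.90700
Sum of squared deviations: (+0.12300)² + (−0.14000)² + (−0.27500)² + (−0.13900)² + (−0.17300)² + (+0.52100)² + (−0.25400)² + (+0.35000)² + (+0.42000)² + (−0.43300)² = 0.98195
Variance = 0.98195 / 9 = 0.10911
SE* = √0.10911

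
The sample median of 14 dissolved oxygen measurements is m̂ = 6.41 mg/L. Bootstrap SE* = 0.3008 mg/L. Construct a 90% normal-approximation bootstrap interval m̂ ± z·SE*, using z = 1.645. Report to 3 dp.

Margin = 1.645 × 0.3008 = 0.4948
Interval: 6.41 ± 0.4948

(5.915, 6.905)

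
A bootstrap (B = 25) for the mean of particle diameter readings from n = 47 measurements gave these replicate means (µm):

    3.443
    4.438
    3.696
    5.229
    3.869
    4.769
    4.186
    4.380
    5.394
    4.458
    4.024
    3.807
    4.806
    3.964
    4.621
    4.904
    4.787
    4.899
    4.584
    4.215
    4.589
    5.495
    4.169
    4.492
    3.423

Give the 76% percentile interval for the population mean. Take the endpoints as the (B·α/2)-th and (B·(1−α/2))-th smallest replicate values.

Sorted replicates: 3.423, 3.443, 3.696, 3.807, 3.869, 3.964, 4.024, 4.169, 4.186, 4.215, 4.380, 4.438, 4.458, 4.492, 4.584, 4.589, 4.621, 4.769, 4.787, 4.806, 4.899, 4.904, 5.229, 5.394, 5.495
α = 0.24; lower rank = 25 × 0.120 = 3; upper rank = 25 × 0.880 = 22.
The 3rd smallest replicate is 3.696; the 22nd is 4.904.

(3.696, 4.904)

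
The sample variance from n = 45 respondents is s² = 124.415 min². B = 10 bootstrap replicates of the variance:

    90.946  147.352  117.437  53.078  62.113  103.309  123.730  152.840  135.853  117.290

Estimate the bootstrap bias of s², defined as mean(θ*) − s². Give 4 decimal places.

mean(θ*) = (90.946 + 147.352 + 117.437 + 53.078 + 62.113 + 103.309 + 123.730 + 152.840 + 135.853 + 117.290) / 10 = 110.39480
bias = 110.39480 − 124.415

bias = −14.0202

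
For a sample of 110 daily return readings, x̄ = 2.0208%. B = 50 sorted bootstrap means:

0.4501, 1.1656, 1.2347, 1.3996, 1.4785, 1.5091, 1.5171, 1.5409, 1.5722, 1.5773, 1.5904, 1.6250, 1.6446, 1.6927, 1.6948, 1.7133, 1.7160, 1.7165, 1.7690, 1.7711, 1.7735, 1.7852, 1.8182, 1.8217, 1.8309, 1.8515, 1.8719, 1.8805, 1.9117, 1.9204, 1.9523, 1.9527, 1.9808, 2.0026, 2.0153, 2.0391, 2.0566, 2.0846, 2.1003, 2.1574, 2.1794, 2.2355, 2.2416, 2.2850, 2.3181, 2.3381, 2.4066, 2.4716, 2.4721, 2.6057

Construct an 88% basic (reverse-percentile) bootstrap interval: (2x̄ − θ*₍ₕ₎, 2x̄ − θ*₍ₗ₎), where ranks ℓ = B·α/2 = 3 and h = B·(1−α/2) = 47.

Percentile endpoints at ranks 3 and 47: θ*₍3₎ = 1.2347, θ*₍47₎ = 2.4066.
Basic interval reflects these around x̄:
  lower = 2 × 2.0208 − 2.4066 = 1.6350
  upper = 2 × 2.0208 − 1.2347 = 2.8069

(1.6350, 2.8069)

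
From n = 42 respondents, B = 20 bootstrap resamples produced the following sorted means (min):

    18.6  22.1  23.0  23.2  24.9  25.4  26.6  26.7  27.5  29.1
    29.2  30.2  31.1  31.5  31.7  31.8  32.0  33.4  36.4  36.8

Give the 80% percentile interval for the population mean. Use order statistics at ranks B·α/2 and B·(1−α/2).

(22.1, 33.4)

α = 0.20; lower rank = 20 × 0.100 = 2; upper rank = 20 × 0.900 = 18.
The 2nd smallest replicate is 22.1; the 18th is 33.4.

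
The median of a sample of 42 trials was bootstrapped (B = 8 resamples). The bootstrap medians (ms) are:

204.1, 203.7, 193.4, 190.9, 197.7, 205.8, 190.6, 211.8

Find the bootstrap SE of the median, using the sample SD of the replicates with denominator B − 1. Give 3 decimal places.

SE* = 7.773

Bootstrap SE is the standard deviation of the 8 replicate medians.
Mean of replicates: (204.1 + 203.7 + 193.4 + 190.9 + 197.7 + 205.8 + 190.6 + 211.8) / 8 = 1598.0000 / 8 = 199.7500
Sum of squared deviations: (+4.3500)² + (+3.9500)² + (−6.3500)² + (−8.8500)² + (−2.0500)² + (+6.0500)² + (−9.1500)² + (+12.0500)² = 422.9000
Variance = 422.9000 / 7 = 60.4143
SE* = √60.4143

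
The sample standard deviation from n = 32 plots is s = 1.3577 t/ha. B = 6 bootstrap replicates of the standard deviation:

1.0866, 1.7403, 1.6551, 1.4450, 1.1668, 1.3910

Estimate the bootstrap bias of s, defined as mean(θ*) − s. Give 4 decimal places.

mean(θ*) = (1.0866 + 1.7403 + 1.6551 + 1.4450 + 1.1668 + 1.3910) / 6 = 1.41413
bias = 1.41413 − 1.3577

bias = +0.0564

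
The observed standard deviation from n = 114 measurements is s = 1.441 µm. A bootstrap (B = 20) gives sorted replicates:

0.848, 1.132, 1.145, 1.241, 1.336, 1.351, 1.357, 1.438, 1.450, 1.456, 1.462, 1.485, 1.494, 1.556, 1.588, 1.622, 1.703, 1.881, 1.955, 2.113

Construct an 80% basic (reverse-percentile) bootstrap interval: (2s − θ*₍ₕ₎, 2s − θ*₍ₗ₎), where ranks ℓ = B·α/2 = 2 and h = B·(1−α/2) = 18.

Percentile endpoints at ranks 2 and 18: θ*₍2₎ = 1.132, θ*₍18₎ = 1.881.
Basic interval reflects these around s:
  lower = 2 × 1.441 − 1.881 = 1.001
  upper = 2 × 1.441 − 1.132 = 1.750

(1.001, 1.750)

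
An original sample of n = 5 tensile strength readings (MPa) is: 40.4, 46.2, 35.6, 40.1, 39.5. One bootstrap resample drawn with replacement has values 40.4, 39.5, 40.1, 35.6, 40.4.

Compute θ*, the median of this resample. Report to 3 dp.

θ* = 40.100

Sorted: 35.6, 39.5, 40.1, 40.4, 40.4
Median = middle value = 40.100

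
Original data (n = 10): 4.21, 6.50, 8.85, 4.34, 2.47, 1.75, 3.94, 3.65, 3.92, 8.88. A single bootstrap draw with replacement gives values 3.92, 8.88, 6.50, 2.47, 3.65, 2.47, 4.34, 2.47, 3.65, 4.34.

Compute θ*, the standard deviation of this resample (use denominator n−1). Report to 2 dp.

θ* = 2.02

Mean = 4.2690; sum of squared deviations = 36.8461
s² = 36.8461 / 9 = 4.0940
s = √4.0940 = 2.02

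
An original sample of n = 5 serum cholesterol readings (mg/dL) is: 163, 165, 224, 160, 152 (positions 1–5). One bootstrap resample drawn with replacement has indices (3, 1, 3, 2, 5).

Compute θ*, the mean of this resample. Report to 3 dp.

Resample values: 224, 163, 224, 165, 152.
Mean = (224 + 163 + 224 + 165 + 152) / 5 = 928.0 / 5 = 185.600

θ* = 185.600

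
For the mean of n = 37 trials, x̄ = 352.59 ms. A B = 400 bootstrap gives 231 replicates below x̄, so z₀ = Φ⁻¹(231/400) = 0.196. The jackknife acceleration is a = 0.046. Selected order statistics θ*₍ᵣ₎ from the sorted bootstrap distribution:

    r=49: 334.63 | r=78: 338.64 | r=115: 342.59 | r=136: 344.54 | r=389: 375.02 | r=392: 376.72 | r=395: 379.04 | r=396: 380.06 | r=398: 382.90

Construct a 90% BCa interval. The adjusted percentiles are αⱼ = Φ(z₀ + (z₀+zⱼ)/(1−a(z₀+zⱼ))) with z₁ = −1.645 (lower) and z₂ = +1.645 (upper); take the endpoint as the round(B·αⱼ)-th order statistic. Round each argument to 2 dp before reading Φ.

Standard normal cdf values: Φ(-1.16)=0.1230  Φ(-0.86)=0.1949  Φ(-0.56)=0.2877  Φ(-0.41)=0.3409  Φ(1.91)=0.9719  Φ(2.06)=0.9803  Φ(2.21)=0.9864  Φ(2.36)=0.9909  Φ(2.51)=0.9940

(334.63, 379.04)

Lower: z₀ + z₁ = 0.196 + (-1.645) = -1.449; 1 − a(z₀+z₁) = 1 − (0.046)(-1.449) = 1.0667; argument = 0.196 + (-1.449)/1.0667 = -1.1625 → -1.16.
α₁ = Φ(-1.16) = 0.1230; rank = round(400 × 0.1230) = 49; θ*₍49₎ = 334.63.
Upper: z₀ + z₂ = 1.841; 1 − a(z₀+z₂) = 0.9153; argument = 2.2073 → 2.21; α₂ = 0.9864; rank = 395; θ*₍395₎ = 379.04.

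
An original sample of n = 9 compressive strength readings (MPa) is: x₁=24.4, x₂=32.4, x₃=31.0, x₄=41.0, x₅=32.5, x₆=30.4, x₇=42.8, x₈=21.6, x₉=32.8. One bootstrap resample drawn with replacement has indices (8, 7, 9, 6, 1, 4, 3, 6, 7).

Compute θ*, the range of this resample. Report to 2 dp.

Resample values: 21.6, 42.8, 32.8, 30.4, 24.4, 41.0, 31.0, 30.4, 42.8.
Range = 42.8 − 21.6 = 21.20

θ* = 21.20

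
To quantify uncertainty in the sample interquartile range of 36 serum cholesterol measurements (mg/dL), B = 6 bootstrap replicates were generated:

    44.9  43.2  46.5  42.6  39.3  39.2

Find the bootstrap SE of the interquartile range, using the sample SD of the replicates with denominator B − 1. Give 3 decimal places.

SE* = 2.943

Bootstrap SE is the standard deviation of the 6 replicate interquartile ranges.
Mean of replicates: (44.9 + 43.2 + 46.5 + 42.6 + 39.3 + 39.2) / 6 = 255.7000 / 6 = 42.6167
Sum of squared deviations: (+2.2833)² + (+0.5833)² + (+3.8833)² + (−0.0167)² + (−3.3167)² + (−3.4167)² = 43.3083
Variance = 43.3083 / 5 = 8.6617
SE* = √8.6617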